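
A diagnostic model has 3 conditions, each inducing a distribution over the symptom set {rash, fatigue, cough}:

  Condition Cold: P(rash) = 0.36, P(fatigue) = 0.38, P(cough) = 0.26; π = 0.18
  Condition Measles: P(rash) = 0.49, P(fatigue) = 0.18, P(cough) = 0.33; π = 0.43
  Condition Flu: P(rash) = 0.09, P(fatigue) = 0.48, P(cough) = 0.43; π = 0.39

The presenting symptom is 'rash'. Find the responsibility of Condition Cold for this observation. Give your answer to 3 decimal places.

Posterior ∝ prior × likelihood, so P(k | x) ∝ π_k f_k(x); normalise over all components.
Component likelihoods at x = 'rash':
  p_Cold = P(rash | comp) = 0.36
  p_Measles = P(rash | comp) = 0.49
  p_Flu = P(rash | comp) = 0.09
Unnormalised posteriors:
  π_Cold·p_Cold = 0.18 × 0.36 = 0.0648
  π_Measles·p_Measles = 0.43 × 0.49 = 0.2107
  π_Flu·p_Flu = 0.39 × 0.09 = 0.0351
Marginal: 0.0648 + 0.2107 + 0.0351 = 0.3106
Responsibility of Condition Cold: 0.0648 / 0.3106 ≈ 0.209

0.209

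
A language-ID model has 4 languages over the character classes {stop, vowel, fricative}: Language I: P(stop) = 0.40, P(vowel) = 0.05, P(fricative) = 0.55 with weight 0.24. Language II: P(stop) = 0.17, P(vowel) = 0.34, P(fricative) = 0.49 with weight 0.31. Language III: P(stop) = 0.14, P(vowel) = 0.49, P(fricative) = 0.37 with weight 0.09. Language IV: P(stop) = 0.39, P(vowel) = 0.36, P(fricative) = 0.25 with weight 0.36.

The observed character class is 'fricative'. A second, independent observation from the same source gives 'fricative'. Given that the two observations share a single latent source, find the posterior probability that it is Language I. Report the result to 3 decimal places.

By Bayes' theorem, P(k | x) = π_k f_k(x) / Σ_j π_j f_j(x).
Since both observations come from the same component, the likelihood for component k is f_k(x₁)·f_k(x₂).
  L_I = [0.55] × [0.55] = 0.3025
  L_II = [0.49] × [0.49] = 0.2401
  L_III = [0.37] × [0.37] = 0.1369
  L_IV = [0.25] × [0.25] = 0.0625
Weight by the priors:
  π_I·L_I = 0.24 × 0.3025 = 0.0726
  π_II·L_II = 0.31 × 0.2401 = 0.074431
  π_III·L_III = 0.09 × 0.1369 = 0.012321
  π_IV·L_IV = 0.36 × 0.0625 = 0.0225
Evidence: 0.0726 + 0.074431 + 0.012321 + 0.0225 = 0.181852
P(Language I | data) ≈ 0.399

0.399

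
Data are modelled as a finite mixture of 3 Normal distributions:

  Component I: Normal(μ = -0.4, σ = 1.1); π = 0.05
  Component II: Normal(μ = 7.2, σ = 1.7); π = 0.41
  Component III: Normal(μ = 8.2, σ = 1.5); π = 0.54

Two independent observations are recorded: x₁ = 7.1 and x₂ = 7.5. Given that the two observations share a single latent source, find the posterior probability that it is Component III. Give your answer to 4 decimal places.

P(component k | x) = w_k·f_k(x) / marginal(x), where marginal(x) = Σ_j w_j·f_j(x).
Since both observations come from the same component, the likelihood for component k is f_k(x₁)·f_k(x₂).
  p_I = [2.9165e-11] × [2.28763e-12] = 6.67188e-23
  p_II = [0.234266] × [0.231046] = 0.0541263
  p_III = [0.203255] × [0.238522] = 0.0484809
Weight by the priors:
  w_I·p_I = 0.05 × 6.67188e-23 = 3.33594e-24
  w_II·p_II = 0.41 × 0.0541263 = 0.0221918
  w_III·p_III = 0.54 × 0.0484809 = 0.0261797
Denominator: 3.33594e-24 + 0.0221918 + 0.0261797 = 0.0483715
P(Component III | x₁, x₂) ≈ 0.5412

0.5412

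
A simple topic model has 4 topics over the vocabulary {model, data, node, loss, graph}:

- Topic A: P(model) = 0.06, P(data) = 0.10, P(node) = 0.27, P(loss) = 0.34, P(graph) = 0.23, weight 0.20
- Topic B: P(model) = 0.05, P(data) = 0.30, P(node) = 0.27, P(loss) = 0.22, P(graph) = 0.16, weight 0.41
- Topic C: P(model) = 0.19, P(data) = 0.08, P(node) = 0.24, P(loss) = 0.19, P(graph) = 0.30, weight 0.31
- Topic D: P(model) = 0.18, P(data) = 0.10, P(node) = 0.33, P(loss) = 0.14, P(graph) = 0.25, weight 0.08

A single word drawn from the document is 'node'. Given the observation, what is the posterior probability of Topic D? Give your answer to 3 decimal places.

0.099

The responsibility of component k is P(Z=k) f_k(x) divided by Σ_j P(Z=j) f_j(x).
Component likelihoods at x = 'node':
  p_A = P(node | comp) = 0.27
  p_B = P(node | comp) = 0.27
  p_C = P(node | comp) = 0.24
  p_D = P(node | comp) = 0.33
Multiply by the mixture weights:
  P(Z=A)·p_A = 0.20 × 0.27 = 0.054
  P(Z=B)·p_B = 0.41 × 0.27 = 0.1107
  P(Z=C)·p_C = 0.31 × 0.24 = 0.0744
  P(Z=D)·p_D = 0.08 × 0.33 = 0.0264
Sum: 0.054 + 0.1107 + 0.0744 + 0.0264 = 0.2655
P(Topic D | x) ≈ 0.099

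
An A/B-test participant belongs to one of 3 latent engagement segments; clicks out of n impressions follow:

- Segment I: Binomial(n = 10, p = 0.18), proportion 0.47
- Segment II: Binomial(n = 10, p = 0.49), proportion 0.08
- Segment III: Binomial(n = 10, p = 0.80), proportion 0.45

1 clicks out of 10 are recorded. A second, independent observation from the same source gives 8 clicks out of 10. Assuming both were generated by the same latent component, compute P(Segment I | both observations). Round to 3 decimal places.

By Bayes' theorem, P(k | x) = w_k f_k(x) / Σ_j w_j f_j(x).
Since both observations come from the same component, the likelihood for component k is f_k(x₁)·f_k(x₂).
  L_I = [0.301715] × [3.33442e-05] = 1.00605e-05
  L_II = [0.0114374] × [0.0388975] = 0.000444886
  L_III = [4.096e-06] × [0.30199] = 1.23695e-06
Prior × likelihood for each component:
  w_I·L_I = 0.47 × 1.00605e-05 = 4.72841e-06
  w_II·L_II = 0.08 × 0.000444886 = 3.55909e-05
  w_III·L_III = 0.45 × 1.23695e-06 = 5.56628e-07
Sum: 4.72841e-06 + 3.55909e-05 + 5.56628e-07 = 4.0876e-05
Responsibility of Segment I: 4.72841e-06 / 4.0876e-05 ≈ 0.116

0.116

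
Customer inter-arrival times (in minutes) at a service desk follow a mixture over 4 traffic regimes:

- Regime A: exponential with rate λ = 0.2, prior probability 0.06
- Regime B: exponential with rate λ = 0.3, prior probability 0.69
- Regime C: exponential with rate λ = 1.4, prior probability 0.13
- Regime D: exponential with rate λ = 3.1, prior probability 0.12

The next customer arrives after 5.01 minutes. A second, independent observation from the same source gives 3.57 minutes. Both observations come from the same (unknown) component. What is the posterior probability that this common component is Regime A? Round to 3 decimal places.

0.084

The responsibility of component k is w_k f_k(x) divided by Σ_j w_j f_j(x).
Since both observations come from the same component, the likelihood for component k is f_k(x₁)·f_k(x₂).
  f_A = [0.0734289] × [0.0979363] = 0.00719135
  f_B = [0.0667385] × [0.1028] = 0.0068607
  f_C = [0.00125889] × [0.00945201] = 1.1899e-05
  f_D = [5.57615e-07] × [4.842e-05] = 2.69997e-11
Prior × likelihood for each component:
  w_A·f_A = 0.06 × 0.00719135 = 0.000431481
  w_B·f_B = 0.69 × 0.0068607 = 0.00473388
  w_C·f_C = 0.13 × 1.1899e-05 = 1.54687e-06
  w_D·f_D = 0.12 × 2.69997e-11 = 3.23996e-12
Evidence: 0.000431481 + 0.00473388 + 1.54687e-06 + 3.23996e-12 = 0.00516691
P(Regime A | x) = 0.000431481 / 0.00516691 ≈ 0.084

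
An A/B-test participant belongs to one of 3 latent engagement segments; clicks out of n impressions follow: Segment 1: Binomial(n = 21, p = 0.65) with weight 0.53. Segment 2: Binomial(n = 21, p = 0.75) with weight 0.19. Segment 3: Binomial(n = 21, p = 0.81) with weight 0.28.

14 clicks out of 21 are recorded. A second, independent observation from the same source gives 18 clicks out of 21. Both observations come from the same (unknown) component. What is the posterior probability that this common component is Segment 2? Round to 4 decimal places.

0.3401

P(component k | x) = π_k·f_k(x) / marginal(x), where marginal(x) = Σ_j π_j·f_j(x).
Since both observations come from the same component, the likelihood for component k is f_k(x₁)·f_k(x₂).
  p_1 = [C(21,14)·0.65^14·0.35^7 = 116280·0.00240318·0.000643393 = 0.179791] × [0.0244622] = 0.00439809
  p_2 = [C(21,14)·0.75^14·0.25^7 = 116280·0.0178179·6.10352e-05 = 0.126457] × [0.117159] = 0.0148155
  p_3 = [C(21,14)·0.81^14·0.19^7 = 116280·0.0523348·8.93872e-06 = 0.0543964] × [0.205515] = 0.0111793
Multiply by the mixture weights:
  π_1·p_1 = 0.53 × 0.00439809 = 0.00233099
  π_2·p_2 = 0.19 × 0.0148155 = 0.00281495
  π_3·p_3 = 0.28 × 0.0111793 = 0.00313019
Evidence: 0.00233099 + 0.00281495 + 0.00313019 = 0.00827613
So the posterior for Segment 2 is 0.00281495 / 0.00827613 ≈ 0.3401.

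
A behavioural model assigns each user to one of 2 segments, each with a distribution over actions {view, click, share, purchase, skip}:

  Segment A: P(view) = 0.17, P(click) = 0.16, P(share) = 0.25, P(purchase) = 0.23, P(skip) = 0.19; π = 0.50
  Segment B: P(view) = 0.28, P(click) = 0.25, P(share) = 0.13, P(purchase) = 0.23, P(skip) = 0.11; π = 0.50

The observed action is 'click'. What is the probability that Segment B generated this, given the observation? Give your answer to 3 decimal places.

0.610

The responsibility of component k is P(Z=k) f_k(x) divided by Σ_j P(Z=j) f_j(x).
Evaluate each component's likelihood at the observed value:
  p_A = 0.16
  p_B = 0.25
Multiply by the mixture weights:
  P(Z=A)·p_A = 0.50 × 0.16 = 0.08
  P(Z=B)·p_B = 0.50 × 0.25 = 0.125
Normaliser: 0.08 + 0.125 = 0.205
Responsibility of Segment B: 0.125 / 0.205 ≈ 0.610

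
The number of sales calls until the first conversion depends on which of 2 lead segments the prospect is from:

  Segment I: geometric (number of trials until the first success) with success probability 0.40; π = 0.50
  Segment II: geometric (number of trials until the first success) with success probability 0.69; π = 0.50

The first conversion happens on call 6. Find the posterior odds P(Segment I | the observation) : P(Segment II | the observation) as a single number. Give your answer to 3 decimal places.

The posterior odds equal the prior odds times the likelihood ratio: (π_i/π_j)·(f_i(x)/f_j(x)).
Geometric probabilities:
  f_I = 0.40·(1−0.40)^5 = 0.40·0.07776 = 0.031104
  f_II = 0.69·(1−0.69)^5 = 0.69·0.00286292 = 0.00197541
Posterior odds = (π_I·f_I) / (π_II·f_II) = (0.50·0.031104) / (0.50·0.00197541) = 0.015552 / 0.000987706 ≈ 15.746

15.746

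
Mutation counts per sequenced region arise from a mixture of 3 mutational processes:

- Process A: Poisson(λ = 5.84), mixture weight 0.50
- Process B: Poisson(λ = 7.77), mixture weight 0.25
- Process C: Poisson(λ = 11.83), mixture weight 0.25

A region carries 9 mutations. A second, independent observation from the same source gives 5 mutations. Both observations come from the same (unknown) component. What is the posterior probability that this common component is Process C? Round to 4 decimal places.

0.0375

Apply Bayes' rule: the posterior for each component is proportional to its prior times its likelihood at x.
Since both observations come from the same component, the likelihood for component k is f_k(x₁)·f_k(x₂).
  f_A = [0.0633392] × [0.164666] = 0.0104298
  f_B = [0.120104] × [0.099645] = 0.0119678
  f_C = [0.0910743] × [0.0140617] = 0.00128066
Multiply by the mixture weights:
  π_A·f_A = 0.50 × 0.0104298 = 0.0052149
  π_B·f_B = 0.25 × 0.0119678 = 0.00299195
  π_C·f_C = 0.25 × 0.00128066 = 0.000320166
Sum: 0.0052149 + 0.00299195 + 0.000320166 = 0.00852701
So the posterior for Process C is 0.000320166 / 0.00852701 ≈ 0.0375.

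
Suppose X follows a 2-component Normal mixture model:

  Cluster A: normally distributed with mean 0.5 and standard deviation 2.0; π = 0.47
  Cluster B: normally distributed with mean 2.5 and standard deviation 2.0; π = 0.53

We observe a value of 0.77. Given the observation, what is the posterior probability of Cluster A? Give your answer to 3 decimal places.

Posterior ∝ prior × likelihood, so P(k | x) ∝ P(Z=k) f_k(x); normalise over all components.
Evaluate each component's likelihood at the observed value:
  L_A = (1/(2.0·√(2π)))·exp(−(0.77−0.5)²/(2·2.0²)) = 0.199471·exp(-0.00911) = 0.197662
  L_B = (1/(2.0·√(2π)))·exp(−(0.77−2.5)²/(2·2.0²)) = 0.199471·exp(-0.37411) = 0.137216
Weight by the priors:
  P(Z=A)·L_A = 0.47 × 0.197662 = 0.092901
  P(Z=B)·L_B = 0.53 × 0.137216 = 0.0727245
Denominator: 0.092901 + 0.0727245 = 0.165626
Responsibility of Cluster A: 0.092901 / 0.165626 ≈ 0.561

0.561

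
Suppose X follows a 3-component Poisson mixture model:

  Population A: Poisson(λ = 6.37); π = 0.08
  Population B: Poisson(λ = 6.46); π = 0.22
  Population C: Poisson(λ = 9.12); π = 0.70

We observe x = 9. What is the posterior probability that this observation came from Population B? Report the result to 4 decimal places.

Posterior ∝ prior × likelihood, so P(k | x) ∝ π_k f_k(x); normalise over all components.
Component likelihoods at x = 9:
  f_A = 0.0814772
  f_B = 0.0844865
  f_C = 0.131651
Multiply by the mixture weights:
  π_A·f_A = 0.08 × 0.0814772 = 0.00651817
  π_B·f_B = 0.22 × 0.0844865 = 0.018587
  π_C·f_C = 0.70 × 0.131651 = 0.0921558
Marginal: 0.00651817 + 0.018587 + 0.0921558 = 0.117261
Responsibility of Population B: 0.018587 / 0.117261 ≈ 0.1585

0.1585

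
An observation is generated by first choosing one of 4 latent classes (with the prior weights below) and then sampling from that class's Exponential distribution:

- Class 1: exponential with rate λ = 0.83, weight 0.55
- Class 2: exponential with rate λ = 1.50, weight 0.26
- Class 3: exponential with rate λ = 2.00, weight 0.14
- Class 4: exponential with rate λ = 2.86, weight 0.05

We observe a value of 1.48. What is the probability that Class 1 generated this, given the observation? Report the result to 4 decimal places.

P(component k | x) = π_k·f_k(x) / marginal(x), where marginal(x) = Σ_j π_j·f_j(x).
Evaluate each component's likelihood at the observed value:
  p_1 = 0.242991
  p_2 = 0.162914
  p_3 = 0.103638
  p_4 = 0.0415035
Multiply by the mixture weights:
  π_1·p_1 = 0.55 × 0.242991 = 0.133645
  π_2·p_2 = 0.26 × 0.162914 = 0.0423576
  π_3·p_3 = 0.14 × 0.103638 = 0.0145093
  π_4·p_4 = 0.05 × 0.0415035 = 0.00207517
Normaliser: 0.133645 + 0.0423576 + 0.0145093 + 0.00207517 = 0.192587
So the posterior for Class 1 is 0.133645 / 0.192587 ≈ 0.6939.

0.6939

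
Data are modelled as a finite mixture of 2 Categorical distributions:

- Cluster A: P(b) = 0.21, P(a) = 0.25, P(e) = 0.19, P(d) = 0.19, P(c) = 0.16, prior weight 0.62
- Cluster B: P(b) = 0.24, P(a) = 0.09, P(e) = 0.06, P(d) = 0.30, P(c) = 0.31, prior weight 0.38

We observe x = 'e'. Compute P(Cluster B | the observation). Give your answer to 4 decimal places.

By Bayes' theorem, P(k | x) = π_k f_k(x) / Σ_j π_j f_j(x).
Component likelihoods at x = 'e':
  f_A = P(e | comp) = 0.19
  f_B = P(e | comp) = 0.06
Weight by the priors:
  π_A·f_A = 0.62 × 0.19 = 0.1178
  π_B·f_B = 0.38 × 0.06 = 0.0228
Normaliser: 0.1178 + 0.0228 = 0.1406
P(Cluster B | data) = 0.0228 / 0.1406 ≈ 0.1622

0.1622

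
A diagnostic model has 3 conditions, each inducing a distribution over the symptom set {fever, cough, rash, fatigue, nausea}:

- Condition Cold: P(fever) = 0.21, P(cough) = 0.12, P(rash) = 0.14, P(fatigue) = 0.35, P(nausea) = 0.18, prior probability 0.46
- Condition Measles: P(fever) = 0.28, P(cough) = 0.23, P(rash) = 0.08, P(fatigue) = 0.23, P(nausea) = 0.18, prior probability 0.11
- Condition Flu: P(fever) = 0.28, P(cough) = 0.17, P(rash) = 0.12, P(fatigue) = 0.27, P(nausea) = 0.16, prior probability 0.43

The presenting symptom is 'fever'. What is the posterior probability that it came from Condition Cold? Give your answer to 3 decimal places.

0.390

The responsibility of component k is π_k f_k(x) divided by Σ_j π_j f_j(x).
Evaluate each component's likelihood at the observed value:
  p_Cold = P(fever | comp) = 0.21
  p_Measles = P(fever | comp) = 0.28
  p_Flu = P(fever | comp) = 0.28
Prior × likelihood for each component:
  π_Cold·p_Cold = 0.46 × 0.21 = 0.0966
  π_Measles·p_Measles = 0.11 × 0.28 = 0.0308
  π_Flu·p_Flu = 0.43 × 0.28 = 0.1204
Denominator: 0.0966 + 0.0308 + 0.1204 = 0.2478
P(Condition Cold | data) ≈ 0.390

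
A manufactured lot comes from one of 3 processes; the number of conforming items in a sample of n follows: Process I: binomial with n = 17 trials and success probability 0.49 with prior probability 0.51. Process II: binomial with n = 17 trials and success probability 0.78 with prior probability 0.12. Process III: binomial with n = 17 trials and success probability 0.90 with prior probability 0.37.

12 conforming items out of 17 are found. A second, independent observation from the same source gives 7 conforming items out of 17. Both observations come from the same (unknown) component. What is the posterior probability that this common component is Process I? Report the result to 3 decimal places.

0.995

Apply Bayes' rule: the posterior for each component is proportional to its prior times its likelihood at x.
Since both observations come from the same component, the likelihood for component k is f_k(x₁)·f_k(x₂).
  L_I = [C(17,12)·0.49^12·0.51^5 = 6188·0.000191581·0.0345025 = 0.0409029] × [0.157018] = 0.00642249
  L_II = [C(17,12)·0.78^12·0.22^5 = 6188·0.0507149·0.000515363 = 0.161733] × [0.000907327] = 0.000146745
  L_III = [C(17,12)·0.90^12·0.10^5 = 6188·0.28243·1e-05 = 0.0174767] × [9.30192e-07] = 1.62567e-08
Unnormalised posteriors:
  w_I·L_I = 0.51 × 0.00642249 = 0.00327547
  w_II·L_II = 0.12 × 0.000146745 = 1.76094e-05
  w_III·L_III = 0.37 × 1.62567e-08 = 6.01499e-09
Normaliser: 0.00327547 + 1.76094e-05 + 6.01499e-09 = 0.00329309
P(Process I | x) ≈ 0.995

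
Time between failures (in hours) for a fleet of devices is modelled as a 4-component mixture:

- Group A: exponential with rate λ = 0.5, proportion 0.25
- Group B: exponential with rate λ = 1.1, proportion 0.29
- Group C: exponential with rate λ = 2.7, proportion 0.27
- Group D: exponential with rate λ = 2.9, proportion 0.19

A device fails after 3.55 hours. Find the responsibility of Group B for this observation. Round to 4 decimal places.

0.2321

By Bayes' theorem, P(k | x) = w_k f_k(x) / Σ_j w_j f_j(x).
Component likelihoods at x = 3.55 hours:
  L_A = 0.5·e^(−0.5·3.55) = 0.5·e^(−1.7750) = 0.0847417
  L_B = 1.1·e^(−1.1·3.55) = 1.1·e^(−3.9050) = 0.022155
  L_C = 2.7·e^(−2.7·3.55) = 2.7·e^(−9.5850) = 0.000185631
  L_D = 2.9·e^(−2.9·3.55) = 2.9·e^(−10.2950) = 9.80249e-05
Multiply by the mixture weights:
  w_A·L_A = 0.25 × 0.0847417 = 0.0211854
  w_B·L_B = 0.29 × 0.022155 = 0.00642496
  w_C·L_C = 0.27 × 0.000185631 = 5.01204e-05
  w_D·L_D = 0.19 × 9.80249e-05 = 1.86247e-05
Marginal: 0.0211854 + 0.00642496 + 5.01204e-05 + 1.86247e-05 = 0.0276791
Responsibility of Group B: 0.00642496 / 0.0276791 ≈ 0.2321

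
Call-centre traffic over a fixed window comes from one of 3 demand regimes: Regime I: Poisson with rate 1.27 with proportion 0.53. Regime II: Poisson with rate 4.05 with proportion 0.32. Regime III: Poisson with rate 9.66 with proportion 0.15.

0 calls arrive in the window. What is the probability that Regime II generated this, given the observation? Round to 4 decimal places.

0.0361

By Bayes' theorem, P(k | x) = π_k f_k(x) / Σ_j π_j f_j(x).
Evaluate each component's likelihood at the observed value:
  p_I = e^(−1.27)·1.27^0/0! = 0.280832
  p_II = e^(−4.05)·4.05^0/0! = 0.0174224
  p_III = e^(−9.66)·9.66^0/0! = 6.37845e-05
Prior × likelihood for each component:
  π_I·p_I = 0.53 × 0.280832 = 0.148841
  π_II·p_II = 0.32 × 0.0174224 = 0.00557516
  π_III·p_III = 0.15 × 6.37845e-05 = 9.56768e-06
Denominator: 0.148841 + 0.00557516 + 9.56768e-06 = 0.154425
So the posterior for Regime II is 0.00557516 / 0.154425 ≈ 0.0361.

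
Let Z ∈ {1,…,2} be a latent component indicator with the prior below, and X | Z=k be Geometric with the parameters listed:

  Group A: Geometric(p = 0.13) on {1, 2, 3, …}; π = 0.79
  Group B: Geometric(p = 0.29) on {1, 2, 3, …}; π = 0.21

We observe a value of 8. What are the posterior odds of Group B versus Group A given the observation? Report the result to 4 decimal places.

0.1430

Since P(k|x) ∝ π_k f_k(x), the posterior odds are π_i f_i(x) / (π_j f_j(x)).
Evaluate each component's likelihood at the observed value:
  p_A = 0.0490431
  p_B = 0.0263758
Posterior odds = (π_B·p_B) / (π_A·p_A) = (0.21·0.0263758) / (0.79·0.0490431) = 0.00553893 / 0.0387441 ≈ 0.1430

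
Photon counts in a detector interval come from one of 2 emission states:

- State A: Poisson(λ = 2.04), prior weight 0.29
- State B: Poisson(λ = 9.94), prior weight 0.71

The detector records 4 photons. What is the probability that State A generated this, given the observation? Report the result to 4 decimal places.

0.6615

Posterior ∝ prior × likelihood, so P(k | x) ∝ P(Z=k) f_k(x); normalise over all components.
Poisson probabilities:
  L_A = 0.0938315
  L_B = 0.0196086
Prior × likelihood for each component:
  P(Z=A)·L_A = 0.29 × 0.0938315 = 0.0272111
  P(Z=B)·L_B = 0.71 × 0.0196086 = 0.0139221
Normaliser: 0.0272111 + 0.0139221 = 0.0411333
So the posterior for State A is 0.0272111 / 0.0411333 ≈ 0.6615.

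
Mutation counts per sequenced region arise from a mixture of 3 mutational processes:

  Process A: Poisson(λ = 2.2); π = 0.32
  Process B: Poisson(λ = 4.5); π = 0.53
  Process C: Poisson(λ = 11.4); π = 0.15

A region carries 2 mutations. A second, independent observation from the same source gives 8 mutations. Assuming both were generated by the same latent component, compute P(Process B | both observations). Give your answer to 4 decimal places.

P(component k | x) = π_k·f_k(x) / marginal(x), where marginal(x) = Σ_j π_j·f_j(x).
Since both observations come from the same component, the likelihood for component k is f_k(x₁)·f_k(x₂).
  L_A = [e^(−2.2)·2.2^2/2! = 0.268144] × [0.00150804] = 0.000404372
  L_B = [e^(−4.5)·4.5^2/2! = 0.112479] × [0.0463292] = 0.00521104
  L_C = [e^(−11.4)·11.4^2/2! = 0.000727483] × [0.0792066] = 5.76214e-05
Unnormalised posteriors:
  π_A·L_A = 0.32 × 0.000404372 = 0.000129399
  π_B·L_B = 0.53 × 0.00521104 = 0.00276185
  π_C·L_C = 0.15 × 5.76214e-05 = 8.64321e-06
Evidence: 0.000129399 + 0.00276185 + 8.64321e-06 = 0.00289989
So the posterior for Process B is 0.00276185 / 0.00289989 ≈ 0.9524.

0.9524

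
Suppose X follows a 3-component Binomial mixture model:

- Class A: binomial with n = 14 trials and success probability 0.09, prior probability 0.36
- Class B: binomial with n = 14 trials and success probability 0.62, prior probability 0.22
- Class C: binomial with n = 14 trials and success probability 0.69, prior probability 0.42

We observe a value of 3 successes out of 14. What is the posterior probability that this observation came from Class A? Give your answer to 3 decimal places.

P(component k | x) = π_k·f_k(x) / marginal(x), where marginal(x) = Σ_j π_j·f_j(x).
Component likelihoods at x = 3 successes out of 14:
  f_A = 0.0940339
  f_B = 0.00206965
  f_C = 0.000303828
Multiply by the mixture weights:
  π_A·f_A = 0.36 × 0.0940339 = 0.0338522
  π_B·f_B = 0.22 × 0.00206965 = 0.000455322
  π_C·f_C = 0.42 × 0.000303828 = 0.000127608
Normaliser: 0.0338522 + 0.000455322 + 0.000127608 = 0.0344351
So the posterior for Class A is 0.0338522 / 0.0344351 ≈ 0.983.

0.983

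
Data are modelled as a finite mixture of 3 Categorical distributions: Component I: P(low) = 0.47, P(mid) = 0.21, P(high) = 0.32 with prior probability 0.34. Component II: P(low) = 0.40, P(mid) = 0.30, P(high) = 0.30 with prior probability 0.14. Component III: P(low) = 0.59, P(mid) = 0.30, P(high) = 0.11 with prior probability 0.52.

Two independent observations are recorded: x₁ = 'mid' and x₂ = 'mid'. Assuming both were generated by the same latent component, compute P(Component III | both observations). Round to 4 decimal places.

The responsibility of component k is π_k f_k(x) divided by Σ_j π_j f_j(x).
Since both observations come from the same component, the likelihood for component k is f_k(x₁)·f_k(x₂).
  L_I = [P(mid | comp) = 0.21] × [0.21] = 0.0441
  L_II = [P(mid | comp) = 0.30] × [0.3] = 0.09
  L_III = [P(mid | comp) = 0.30] × [0.3] = 0.09
Weight by the priors:
  π_I·L_I = 0.34 × 0.0441 = 0.014994
  π_II·L_II = 0.14 × 0.09 = 0.0126
  π_III·L_III = 0.52 × 0.09 = 0.0468
Sum: 0.014994 + 0.0126 + 0.0468 = 0.074394
Responsibility of Component III: 0.0468 / 0.074394 ≈ 0.6291

0.6291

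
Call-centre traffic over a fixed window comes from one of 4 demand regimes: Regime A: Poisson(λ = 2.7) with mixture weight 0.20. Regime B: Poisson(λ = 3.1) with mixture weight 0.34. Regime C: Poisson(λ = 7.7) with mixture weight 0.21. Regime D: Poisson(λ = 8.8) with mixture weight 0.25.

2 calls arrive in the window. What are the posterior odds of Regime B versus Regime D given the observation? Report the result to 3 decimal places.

Posterior odds = (π_i f_i(x)) / (π_j f_j(x)); the normalising sum cancels.
Component likelihoods at x = 2 calls:
  L_A = 0.244964
  L_B = 0.216461
  L_C = 0.0134241
  L_D = 0.00583638
Odds = (0.34/0.25) × (0.216461/0.00583638) = 1.36 × 37.0883 ≈ 50.440

50.440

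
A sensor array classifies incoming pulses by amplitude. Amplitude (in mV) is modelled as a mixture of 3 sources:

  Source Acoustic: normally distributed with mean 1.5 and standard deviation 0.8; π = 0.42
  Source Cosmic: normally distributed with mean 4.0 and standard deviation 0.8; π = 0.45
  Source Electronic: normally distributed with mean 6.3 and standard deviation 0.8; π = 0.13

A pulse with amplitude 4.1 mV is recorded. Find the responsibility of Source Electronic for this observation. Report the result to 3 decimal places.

0.007

Apply Bayes' rule: the posterior for each component is proportional to its prior times its likelihood at x.
Evaluate each component's likelihood at the observed value:
  p_Acoustic = (1/(0.8·√(2π)))·exp(−(4.1−1.5)²/(2·0.8²)) = 0.498678·exp(-5.28125) = 0.00253631
  p_Cosmic = (1/(0.8·√(2π)))·exp(−(4.1−4.0)²/(2·0.8²)) = 0.498678·exp(-0.00781) = 0.494797
  p_Electronic = (1/(0.8·√(2π)))·exp(−(4.1−6.3)²/(2·0.8²)) = 0.498678·exp(-3.78125) = 0.011367
Weight by the priors:
  P(Z=Acoustic)·p_Acoustic = 0.42 × 0.00253631 = 0.00106525
  P(Z=Cosmic)·p_Cosmic = 0.45 × 0.494797 = 0.222659
  P(Z=Electronic)·p_Electronic = 0.13 × 0.011367 = 0.0014777
Evidence: 0.00106525 + 0.222659 + 0.0014777 = 0.225202
P(Source Electronic | data) ≈ 0.007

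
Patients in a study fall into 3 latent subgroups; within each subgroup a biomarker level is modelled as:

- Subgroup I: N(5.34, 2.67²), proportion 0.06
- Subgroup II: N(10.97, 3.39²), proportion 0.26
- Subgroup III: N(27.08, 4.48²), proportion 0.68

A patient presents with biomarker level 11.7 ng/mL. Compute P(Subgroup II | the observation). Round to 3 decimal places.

0.977

The responsibility of component k is P(Z=k) f_k(x) divided by Σ_j P(Z=j) f_j(x).
Component likelihoods at x = 11.7 ng/mL:
  f_I = 0.00875586
  f_II = 0.114985
  f_III = 0.000245693
Weight by the priors:
  P(Z=I)·f_I = 0.06 × 0.00875586 = 0.000525351
  P(Z=II)·f_II = 0.26 × 0.114985 = 0.0298961
  P(Z=III)·f_III = 0.68 × 0.000245693 = 0.000167071
Normaliser: 0.000525351 + 0.0298961 + 0.000167071 = 0.0305885
Responsibility of Subgroup II: 0.0298961 / 0.0305885 ≈ 0.977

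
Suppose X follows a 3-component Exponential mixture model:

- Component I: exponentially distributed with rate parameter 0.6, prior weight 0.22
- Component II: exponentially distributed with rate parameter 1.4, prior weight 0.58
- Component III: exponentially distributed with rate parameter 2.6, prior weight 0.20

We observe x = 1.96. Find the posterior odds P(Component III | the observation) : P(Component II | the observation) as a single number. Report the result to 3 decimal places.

0.061

The posterior odds equal the prior odds times the likelihood ratio: (P(Z=i)/P(Z=j))·(f_i(x)/f_j(x)).
Evaluate each component's likelihood at the observed value:
  L_I = 0.185106
  L_II = 0.0900376
  L_III = 0.0159151
0.00318301 / 0.0522218 ≈ 0.061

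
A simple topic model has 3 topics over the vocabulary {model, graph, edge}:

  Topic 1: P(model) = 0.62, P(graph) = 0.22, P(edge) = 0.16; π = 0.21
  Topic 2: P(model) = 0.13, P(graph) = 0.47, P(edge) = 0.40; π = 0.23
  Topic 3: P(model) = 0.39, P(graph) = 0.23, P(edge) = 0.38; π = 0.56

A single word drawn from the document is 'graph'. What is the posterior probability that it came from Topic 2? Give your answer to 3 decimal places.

By Bayes' theorem, P(k | x) = π_k f_k(x) / Σ_j π_j f_j(x).
Evaluate each component's likelihood at the observed value:
  L_1 = P(graph | comp) = 0.22
  L_2 = P(graph | comp) = 0.47
  L_3 = P(graph | comp) = 0.23
Weight by the priors:
  π_1·L_1 = 0.21 × 0.22 = 0.0462
  π_2·L_2 = 0.23 × 0.47 = 0.1081
  π_3·L_3 = 0.56 × 0.23 = 0.1288
Denominator: 0.0462 + 0.1081 + 0.1288 = 0.2831
P(Topic 2 | the observation) = 0.1081 / 0.2831 ≈ 0.382

0.382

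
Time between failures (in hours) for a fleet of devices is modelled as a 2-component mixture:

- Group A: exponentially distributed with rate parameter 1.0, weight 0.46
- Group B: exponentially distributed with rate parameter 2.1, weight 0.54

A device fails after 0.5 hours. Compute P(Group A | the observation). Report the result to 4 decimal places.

Apply Bayes' rule: the posterior for each component is proportional to its prior times its likelihood at x.
Evaluate each component's likelihood at the observed value:
  f_A = 1.0·e^(−1.0·0.5) = 1.0·e^(−0.5000) = 0.606531
  f_B = 2.1·e^(−2.1·0.5) = 2.1·e^(−1.0500) = 0.734869
Weight by the priors:
  P(Z=A)·f_A = 0.46 × 0.606531 = 0.279004
  P(Z=B)·f_B = 0.54 × 0.734869 = 0.396829
Normaliser: 0.279004 + 0.396829 = 0.675834
P(Group A | the observation) = 0.279004 / 0.675834 ≈ 0.4128

0.4128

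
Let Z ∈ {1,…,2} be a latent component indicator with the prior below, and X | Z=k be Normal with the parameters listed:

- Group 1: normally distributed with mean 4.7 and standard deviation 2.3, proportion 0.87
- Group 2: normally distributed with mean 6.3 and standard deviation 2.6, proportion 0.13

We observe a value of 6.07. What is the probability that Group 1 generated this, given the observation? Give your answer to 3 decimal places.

0.864

By Bayes' theorem, P(k | x) = P(Z=k) f_k(x) / Σ_j P(Z=j) f_j(x).
Normal densities:
  p_1 = (1/(2.3·√(2π)))·exp(−(6.07−4.7)²/(2·2.3²)) = 0.173453·exp(-0.17740) = 0.145257
  p_2 = (1/(2.6·√(2π)))·exp(−(6.07−6.3)²/(2·2.6²)) = 0.153439·exp(-0.00391) = 0.15284
Unnormalised posteriors:
  P(Z=1)·p_1 = 0.87 × 0.145257 = 0.126374
  P(Z=2)·p_2 = 0.13 × 0.15284 = 0.0198692
Evidence: 0.126374 + 0.0198692 = 0.146243
Responsibility of Group 1: 0.126374 / 0.146243 ≈ 0.864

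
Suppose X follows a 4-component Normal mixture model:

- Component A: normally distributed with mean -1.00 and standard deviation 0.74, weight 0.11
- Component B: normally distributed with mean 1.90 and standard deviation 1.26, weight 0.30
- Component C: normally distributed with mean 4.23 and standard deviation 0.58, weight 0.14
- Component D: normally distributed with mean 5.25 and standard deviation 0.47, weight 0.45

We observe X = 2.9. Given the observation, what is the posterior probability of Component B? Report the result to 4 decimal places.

0.9089

P(component k | x) = w_k·f_k(x) / marginal(x), where marginal(x) = Σ_j w_j·f_j(x).
Component likelihoods at x = 2.9:
  f_A = (1/(0.74·√(2π)))·exp(−(2.9−-1.00)²/(2·0.74²)) = 0.539111·exp(-13.88787) = 5.01477e-07
  f_B = (1/(1.26·√(2π)))·exp(−(2.9−1.90)²/(2·1.26²)) = 0.316621·exp(-0.31494) = 0.23108
  f_C = (1/(0.58·√(2π)))·exp(−(2.9−4.23)²/(2·0.58²)) = 0.687832·exp(-2.62916) = 0.0496194
  f_D = (1/(0.47·√(2π)))·exp(−(2.9−5.25)²/(2·0.47²)) = 0.848813·exp(-12.50000) = 3.16323e-06
Unnormalised posteriors:
  w_A·f_A = 0.11 × 5.01477e-07 = 5.51625e-08
  w_B·f_B = 0.30 × 0.23108 = 0.069324
  w_C·f_C = 0.14 × 0.0496194 = 0.00694672
  w_D·f_D = 0.45 × 3.16323e-06 = 1.42345e-06
Normaliser: 5.51625e-08 + 0.069324 + 0.00694672 + 1.42345e-06 = 0.0762722
P(Component B | the observation) = 0.069324 / 0.0762722 ≈ 0.9089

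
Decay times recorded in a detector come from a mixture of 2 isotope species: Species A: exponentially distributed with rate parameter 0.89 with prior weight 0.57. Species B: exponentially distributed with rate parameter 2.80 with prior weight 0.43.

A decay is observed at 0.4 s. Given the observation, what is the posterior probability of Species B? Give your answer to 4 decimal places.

0.5251

By Bayes' theorem, P(k | x) = w_k f_k(x) / Σ_j w_j f_j(x).
Component likelihoods at x = 0.4 s:
  p_A = 0.89·e^(−0.89·0.4) = 0.89·e^(−0.3560) = 0.623421
  p_B = 2.80·e^(−2.80·0.4) = 2.80·e^(−1.1200) = 0.913583
Weight by the priors:
  w_A·p_A = 0.57 × 0.623421 = 0.35535
  w_B·p_B = 0.43 × 0.913583 = 0.392841
Evidence: 0.35535 + 0.392841 = 0.748191
So the posterior for Species B is 0.392841 / 0.748191 ≈ 0.5251.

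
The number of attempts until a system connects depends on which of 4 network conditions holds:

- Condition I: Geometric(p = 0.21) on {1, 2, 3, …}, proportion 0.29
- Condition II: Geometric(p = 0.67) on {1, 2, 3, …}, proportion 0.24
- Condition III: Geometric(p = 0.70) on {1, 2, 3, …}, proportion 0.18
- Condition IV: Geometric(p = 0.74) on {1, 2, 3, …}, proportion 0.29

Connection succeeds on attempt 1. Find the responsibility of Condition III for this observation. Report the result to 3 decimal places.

Posterior ∝ prior × likelihood, so P(k | x) ∝ w_k f_k(x); normalise over all components.
Geometric probabilities:
  L_I = 0.21·(1−0.21)^0 = 0.21·1 = 0.21
  L_II = 0.67·(1−0.67)^0 = 0.67·1 = 0.67
  L_III = 0.70·(1−0.70)^0 = 0.70·1 = 0.7
  L_IV = 0.74·(1−0.74)^0 = 0.74·1 = 0.74
Prior × likelihood for each component:
  w_I·L_I = 0.29 × 0.21 = 0.0609
  w_II·L_II = 0.24 × 0.67 = 0.1608
  w_III·L_III = 0.18 × 0.7 = 0.126
  w_IV·L_IV = 0.29 × 0.74 = 0.2146
Marginal: 0.0609 + 0.1608 + 0.126 + 0.2146 = 0.5623
Responsibility of Condition III: 0.126 / 0.5623 ≈ 0.224

0.224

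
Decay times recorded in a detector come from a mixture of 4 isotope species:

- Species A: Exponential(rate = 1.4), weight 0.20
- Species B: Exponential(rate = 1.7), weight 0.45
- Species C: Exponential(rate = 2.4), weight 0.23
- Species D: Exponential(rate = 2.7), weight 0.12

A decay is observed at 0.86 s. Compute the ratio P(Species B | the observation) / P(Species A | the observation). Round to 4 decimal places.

2.1108

Only the two components matter; the odds are (P(Z=i) f_i(x)) / (P(Z=j) f_j(x)).
Component likelihoods at x = 0.86 s:
  f_A = 1.4·e^(−1.4·0.86) = 1.4·e^(−1.2040) = 0.419989
  f_B = 1.7·e^(−1.7·0.86) = 1.7·e^(−1.4620) = 0.394013
  f_C = 2.4·e^(−2.4·0.86) = 2.4·e^(−2.0640) = 0.304668
  f_D = 2.7·e^(−2.7·0.86) = 2.7·e^(−2.3220) = 0.264809
Odds = (0.45/0.20) × (0.394013/0.419989) = 2.25 × 0.938151 ≈ 2.1108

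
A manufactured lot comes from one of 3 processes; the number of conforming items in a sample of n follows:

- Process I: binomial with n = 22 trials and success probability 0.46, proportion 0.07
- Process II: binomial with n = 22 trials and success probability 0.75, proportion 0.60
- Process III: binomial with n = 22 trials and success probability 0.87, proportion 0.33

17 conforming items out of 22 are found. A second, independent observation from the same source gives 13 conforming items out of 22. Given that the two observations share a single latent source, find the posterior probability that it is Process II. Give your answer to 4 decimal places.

Apply Bayes' rule: the posterior for each component is proportional to its prior times its likelihood at x.
Since both observations come from the same component, the likelihood for component k is f_k(x₁)·f_k(x₂).
  f_I = [C(22,17)·0.46^17·0.54^5 = 26334·1.84877e-06·0.0459165 = 0.00223547] × [0.0801898] = 0.000179262
  f_II = [C(22,17)·0.75^17·0.25^5 = 26334·0.00751695·0.000976562 = 0.193312] × [0.0450796] = 0.00871441
  f_III = [C(22,17)·0.87^17·0.13^5 = 26334·0.0937189·3.71293e-05 = 0.0916349] × [0.000862906] = 7.90723e-05
Multiply by the mixture weights:
  π_I·f_I = 0.07 × 0.000179262 = 1.25483e-05
  π_II·f_II = 0.60 × 0.00871441 = 0.00522865
  π_III·f_III = 0.33 × 7.90723e-05 = 2.60939e-05
Normaliser: 1.25483e-05 + 0.00522865 + 2.60939e-05 = 0.00526729
P(Process II | x) ≈ 0.9927

0.9927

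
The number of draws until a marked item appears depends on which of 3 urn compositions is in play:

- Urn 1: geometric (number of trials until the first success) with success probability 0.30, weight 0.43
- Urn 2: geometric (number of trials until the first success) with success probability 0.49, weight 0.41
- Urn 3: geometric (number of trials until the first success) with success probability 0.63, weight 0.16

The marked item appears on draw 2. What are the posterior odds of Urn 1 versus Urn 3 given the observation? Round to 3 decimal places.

Posterior odds = (w_i f_i(x)) / (w_j f_j(x)); the normalising sum cancels.
Evaluate each component's likelihood at the observed value:
  L_1 = 0.21
  L_2 = 0.2499
  L_3 = 0.2331
Posterior odds = (w_1·L_1) / (w_3·L_3) = (0.43·0.21) / (0.16·0.2331) = 0.0903 / 0.037296 ≈ 2.421

2.421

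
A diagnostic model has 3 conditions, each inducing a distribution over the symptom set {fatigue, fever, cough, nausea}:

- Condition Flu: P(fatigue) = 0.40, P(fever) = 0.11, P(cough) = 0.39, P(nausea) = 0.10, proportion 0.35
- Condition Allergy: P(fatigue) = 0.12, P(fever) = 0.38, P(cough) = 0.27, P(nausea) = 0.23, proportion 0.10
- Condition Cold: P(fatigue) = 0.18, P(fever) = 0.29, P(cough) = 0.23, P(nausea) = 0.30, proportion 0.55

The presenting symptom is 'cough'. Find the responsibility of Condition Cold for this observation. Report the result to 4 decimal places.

0.4362

By Bayes' theorem, P(k | x) = w_k f_k(x) / Σ_j w_j f_j(x).
Evaluate each component's likelihood at the observed value:
  L_Flu = 0.39
  L_Allergy = 0.27
  L_Cold = 0.23
Unnormalised posteriors:
  w_Flu·L_Flu = 0.35 × 0.39 = 0.1365
  w_Allergy·L_Allergy = 0.10 × 0.27 = 0.027
  w_Cold·L_Cold = 0.55 × 0.23 = 0.1265
Denominator: 0.1365 + 0.027 + 0.1265 = 0.29
P(Condition Cold | 'cough') ≈ 0.4362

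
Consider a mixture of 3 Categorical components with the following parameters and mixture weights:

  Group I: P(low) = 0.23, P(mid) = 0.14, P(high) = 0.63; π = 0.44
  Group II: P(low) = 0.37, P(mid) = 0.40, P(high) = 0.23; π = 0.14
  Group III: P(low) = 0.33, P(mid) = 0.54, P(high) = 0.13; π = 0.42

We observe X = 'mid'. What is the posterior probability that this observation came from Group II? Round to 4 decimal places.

0.1626

Apply Bayes' rule: the posterior for each component is proportional to its prior times its likelihood at x.
Component likelihoods at x = 'mid':
  p_I = 0.14
  p_II = 0.4
  p_III = 0.54
Weight by the priors:
  π_I·p_I = 0.44 × 0.14 = 0.0616
  π_II·p_II = 0.14 × 0.4 = 0.056
  π_III·p_III = 0.42 × 0.54 = 0.2268
Denominator: 0.0616 + 0.056 + 0.2268 = 0.3444
P(Group II | x) = 0.056 / 0.3444 ≈ 0.1626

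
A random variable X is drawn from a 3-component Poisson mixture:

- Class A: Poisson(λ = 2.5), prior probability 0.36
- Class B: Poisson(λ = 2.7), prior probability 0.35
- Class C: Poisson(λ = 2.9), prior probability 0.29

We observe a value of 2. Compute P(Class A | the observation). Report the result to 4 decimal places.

0.3766

Apply Bayes' rule: the posterior for each component is proportional to its prior times its likelihood at x.
Evaluate each component's likelihood at the observed value:
  L_A = e^(−2.5)·2.5^2/2! = 0.256516
  L_B = e^(−2.7)·2.7^2/2! = 0.244964
  L_C = e^(−2.9)·2.9^2/2! = 0.231373
Multiply by the mixture weights:
  w_A·L_A = 0.36 × 0.256516 = 0.0923456
  w_B·L_B = 0.35 × 0.244964 = 0.0857374
  w_C·L_C = 0.29 × 0.231373 = 0.0670981
Marginal: 0.0923456 + 0.0857374 + 0.0670981 = 0.245181
P(Class A | x) ≈ 0.3766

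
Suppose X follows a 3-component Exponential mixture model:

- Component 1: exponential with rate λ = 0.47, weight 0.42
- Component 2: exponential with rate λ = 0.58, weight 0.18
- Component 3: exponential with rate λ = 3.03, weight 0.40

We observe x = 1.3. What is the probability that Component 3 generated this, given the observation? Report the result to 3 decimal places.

By Bayes' theorem, P(k | x) = w_k f_k(x) / Σ_j w_j f_j(x).
Component likelihoods at x = 1.3:
  p_1 = 0.47·e^(−0.47·1.3) = 0.47·e^(−0.6110) = 0.25512
  p_2 = 0.58·e^(−0.58·1.3) = 0.58·e^(−0.7540) = 0.272879
  p_3 = 3.03·e^(−3.03·1.3) = 3.03·e^(−3.9390) = 0.058987
Weight by the priors:
  w_1·p_1 = 0.42 × 0.25512 = 0.10715
  w_2·p_2 = 0.18 × 0.272879 = 0.0491182
  w_3·p_3 = 0.40 × 0.058987 = 0.0235948
Normaliser: 0.10715 + 0.0491182 + 0.0235948 = 0.179863
P(Component 3 | the observation) = 0.0235948 / 0.179863 ≈ 0.131

0.131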